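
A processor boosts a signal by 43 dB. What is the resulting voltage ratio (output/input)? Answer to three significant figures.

Voltage ratio = 10^(dB/20).
10^(43/20) = 10^(2.150) = 141.

141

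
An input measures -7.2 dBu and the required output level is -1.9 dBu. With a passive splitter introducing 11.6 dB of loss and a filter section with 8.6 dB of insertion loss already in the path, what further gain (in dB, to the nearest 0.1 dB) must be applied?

25.5 dB

The required make-up gain is the shortfall in the dB sum.
G = -1.9 − (-7.2) + 11.6 + 8.6 = 25.5 dB.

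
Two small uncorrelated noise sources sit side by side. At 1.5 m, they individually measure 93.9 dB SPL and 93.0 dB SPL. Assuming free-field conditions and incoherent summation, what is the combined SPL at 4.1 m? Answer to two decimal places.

Combined at 1.5 m: 10·log₁₀(10^(93.9/10)+10^(93.0/10)) = 96.484 dB SPL.
Then apply −20·log₁₀(4.1/1.5) = -8.734 dB → 87.75 dB SPL.

87.75 dB SPL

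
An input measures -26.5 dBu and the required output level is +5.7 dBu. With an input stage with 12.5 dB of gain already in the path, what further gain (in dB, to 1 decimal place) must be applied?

19.7 dB

The required make-up gain is the shortfall in the dB sum.
G = +5.7 − (-26.5) − 12.5 = 19.7 dB.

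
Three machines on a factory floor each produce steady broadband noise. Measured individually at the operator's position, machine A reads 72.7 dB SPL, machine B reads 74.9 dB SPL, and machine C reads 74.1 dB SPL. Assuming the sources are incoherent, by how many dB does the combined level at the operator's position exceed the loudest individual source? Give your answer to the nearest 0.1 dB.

3.9 dB

Incoherent sources sum as intensities:
L_total = 10·log₁₀(10^(72.7/10) + 10^(74.9/10) + 10^(74.1/10)) = 78.76 dB SPL.
Excess over the loudest (74.9 dB): 78.76 − 74.9 = 3.9 dB.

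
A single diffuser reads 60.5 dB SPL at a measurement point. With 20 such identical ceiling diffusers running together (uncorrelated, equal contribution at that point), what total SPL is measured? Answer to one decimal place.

20 equal incoherent sources raise the level by 10·log₁₀(20) = 13.01 dB.
L_total = 60.5 + 13.01 = 73.5 dB SPL.

73.5 dB SPL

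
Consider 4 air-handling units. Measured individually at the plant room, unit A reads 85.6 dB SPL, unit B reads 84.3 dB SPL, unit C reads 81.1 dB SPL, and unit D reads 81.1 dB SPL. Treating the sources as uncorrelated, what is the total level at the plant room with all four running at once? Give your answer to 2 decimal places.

Uncorrelated sources add in intensity (power), not in dB.
L_total = 10·log₁₀(10^(85.6/10) + 10^(84.3/10) + 10^(81.1/10) + 10^(81.1/10)) = 10·log₁₀(889900000) = 89.49 dB SPL.

89.49 dB SPL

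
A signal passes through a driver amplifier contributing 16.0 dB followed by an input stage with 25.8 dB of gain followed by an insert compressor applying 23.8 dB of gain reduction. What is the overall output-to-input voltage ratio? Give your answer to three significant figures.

7.94

Net gain = 16.0 + 25.8 + (−23.8) = 18.0 dB.
Voltage ratio = 10^(18.0/20) = 7.94.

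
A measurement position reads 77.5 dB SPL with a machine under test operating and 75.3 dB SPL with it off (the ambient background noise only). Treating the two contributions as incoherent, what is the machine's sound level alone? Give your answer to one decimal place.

73.5 dB SPL

Background correction is a power subtraction:
L_src = 10·log₁₀(10^(77.5/10) − 10^(75.3/10)) = 10·log₁₀(22350000) = 73.5 dB SPL.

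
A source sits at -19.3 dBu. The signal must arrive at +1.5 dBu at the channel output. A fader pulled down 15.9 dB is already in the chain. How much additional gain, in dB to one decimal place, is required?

36.7 dB

The required make-up gain is the shortfall in the dB sum.
G = +1.5 − (-19.3) + 15.9 = 36.7 dB.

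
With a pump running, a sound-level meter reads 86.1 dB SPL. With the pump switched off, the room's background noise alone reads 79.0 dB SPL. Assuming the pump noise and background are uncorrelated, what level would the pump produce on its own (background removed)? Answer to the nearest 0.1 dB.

85.2 dB SPL

Background correction is a power subtraction:
L_src = 10·log₁₀(10^(86.1/10) − 10^(79.0/10)) = 10·log₁₀(327900000) = 85.2 dB SPL.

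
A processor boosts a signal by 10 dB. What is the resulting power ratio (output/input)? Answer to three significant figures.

10.0

Power ratio = 10^(dB/10).
10^(10/10) = 10^(1.000) = 10.0.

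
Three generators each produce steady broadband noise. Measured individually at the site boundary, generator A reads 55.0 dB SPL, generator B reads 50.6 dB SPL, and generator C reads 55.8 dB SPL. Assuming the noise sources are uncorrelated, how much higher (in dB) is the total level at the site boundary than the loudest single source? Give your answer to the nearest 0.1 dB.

Incoherent sources sum as intensities:
L_total = 10·log₁₀(10^(55.0/10) + 10^(50.6/10) + 10^(55.8/10)) = 59.09 dB SPL.
Excess over the loudest (55.8 dB): 59.09 − 55.8 = 3.3 dB.

3.3 dB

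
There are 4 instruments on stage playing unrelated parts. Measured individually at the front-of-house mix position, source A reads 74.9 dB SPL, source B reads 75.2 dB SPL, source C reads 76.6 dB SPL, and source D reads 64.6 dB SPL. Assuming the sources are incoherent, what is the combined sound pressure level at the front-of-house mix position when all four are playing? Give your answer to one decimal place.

80.5 dB SPL

Uncorrelated sources add in intensity (power), not in dB.
L_total = 10·log₁₀(10^(74.9/10) + 10^(75.2/10) + 10^(76.6/10) + 10^(64.6/10)) = 10·log₁₀(112600000) = 80.5 dB SPL.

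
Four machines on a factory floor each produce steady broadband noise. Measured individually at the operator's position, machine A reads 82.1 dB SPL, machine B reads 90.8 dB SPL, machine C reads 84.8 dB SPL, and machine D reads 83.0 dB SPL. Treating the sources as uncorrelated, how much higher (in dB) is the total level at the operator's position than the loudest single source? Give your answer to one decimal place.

1.9 dB

Uncorrelated sources add in intensity (power), not in dB.
L_total = 10·log₁₀(10^(82.1/10) + 10^(90.8/10) + 10^(84.8/10) + 10^(83.0/10)) = 92.71 dB SPL.
Excess over the loudest (90.8 dB): 92.71 − 90.8 = 1.9 dB.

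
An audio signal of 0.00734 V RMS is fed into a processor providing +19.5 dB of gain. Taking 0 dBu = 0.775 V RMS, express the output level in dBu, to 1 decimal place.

Input level: 20·log₁₀(0.00734/0.775) = -40.47 dBu.
Output: -40.47 + 19.5 = -21.0 dBu.

-21.0 dBu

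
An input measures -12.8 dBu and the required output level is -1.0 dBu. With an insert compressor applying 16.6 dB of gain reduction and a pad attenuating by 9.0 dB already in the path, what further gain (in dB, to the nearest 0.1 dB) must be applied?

37.4 dB

The required make-up gain is the shortfall in the dB sum.
G = -1.0 − (-12.8) + 16.6 + 9.0 = 37.4 dB.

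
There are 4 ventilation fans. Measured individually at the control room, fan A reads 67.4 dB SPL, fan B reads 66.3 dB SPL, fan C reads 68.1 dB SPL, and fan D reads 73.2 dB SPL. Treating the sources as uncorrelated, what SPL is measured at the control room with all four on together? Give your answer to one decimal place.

Uncorrelated sources add in intensity (power), not in dB.
L_total = 10·log₁₀(10^(67.4/10) + 10^(66.3/10) + 10^(68.1/10) + 10^(73.2/10)) = 10·log₁₀(37110000) = 75.7 dB SPL.

75.7 dB SPL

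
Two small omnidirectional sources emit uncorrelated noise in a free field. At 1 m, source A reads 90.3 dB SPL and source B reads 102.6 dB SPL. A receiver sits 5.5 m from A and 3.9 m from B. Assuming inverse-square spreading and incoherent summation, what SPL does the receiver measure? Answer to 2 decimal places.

90.91 dB SPL

At the listener: L_A = 90.3 − 20·log₁₀(5.5) = 75.493 dB; L_B = 102.6 − 20·log₁₀(3.9) = 90.779 dB.
Combined: 10·log₁₀(10^(75.493/10)+10^(90.779/10)) = 90.91 dB SPL.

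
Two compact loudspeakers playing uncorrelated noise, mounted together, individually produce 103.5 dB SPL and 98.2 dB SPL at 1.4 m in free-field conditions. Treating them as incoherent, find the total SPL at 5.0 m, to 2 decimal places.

Combined at 1.4 m: 10·log₁₀(10^(103.5/10)+10^(98.2/10)) = 104.623 dB SPL.
Then apply −20·log₁₀(5.0/1.4) = -11.057 dB → 93.57 dB SPL.

93.57 dB SPL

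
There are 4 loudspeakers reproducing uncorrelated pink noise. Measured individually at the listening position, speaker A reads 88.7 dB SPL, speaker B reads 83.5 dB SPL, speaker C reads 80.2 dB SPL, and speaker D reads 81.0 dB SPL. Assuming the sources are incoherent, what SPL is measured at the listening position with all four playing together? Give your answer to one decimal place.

Add the sources as powers (linear), then convert back to dB:
L_total = 10·log₁₀(10^(88.7/10) + 10^(83.5/10) + 10^(80.2/10) + 10^(81.0/10)) = 10·log₁₀(1196000000) = 90.8 dB SPL.

90.8 dB SPL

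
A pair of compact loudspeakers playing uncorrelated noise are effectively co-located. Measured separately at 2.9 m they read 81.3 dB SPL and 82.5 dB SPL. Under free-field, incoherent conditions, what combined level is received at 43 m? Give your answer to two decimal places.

61.53 dB SPL

Combined at 2.9 m: 10·log₁₀(10^(81.3/10)+10^(82.5/10)) = 84.952 dB SPL.
Then apply −20·log₁₀(43/2.9) = -23.421 dB → 61.53 dB SPL.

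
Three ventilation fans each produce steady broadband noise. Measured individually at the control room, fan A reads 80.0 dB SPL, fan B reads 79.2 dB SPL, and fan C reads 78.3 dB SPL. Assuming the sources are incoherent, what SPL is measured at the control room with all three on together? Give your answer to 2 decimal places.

83.99 dB SPL

Incoherent sources sum as intensities:
L_total = 10·log₁₀(10^(80.0/10) + 10^(79.2/10) + 10^(78.3/10)) = 10·log₁₀(250800000) = 83.99 dB SPL.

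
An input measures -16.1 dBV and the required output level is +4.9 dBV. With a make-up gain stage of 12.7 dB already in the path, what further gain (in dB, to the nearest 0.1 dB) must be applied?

8.3 dB

The required make-up gain is the shortfall in the dB sum.
G = +4.9 − (-16.1) − 12.7 = 8.3 dB.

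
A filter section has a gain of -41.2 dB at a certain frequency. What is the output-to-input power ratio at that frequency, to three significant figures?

0.0000759

Power ratio = 10^(dB/10).
10^(-41.2/10) = 10^(-4.120) = 0.0000759.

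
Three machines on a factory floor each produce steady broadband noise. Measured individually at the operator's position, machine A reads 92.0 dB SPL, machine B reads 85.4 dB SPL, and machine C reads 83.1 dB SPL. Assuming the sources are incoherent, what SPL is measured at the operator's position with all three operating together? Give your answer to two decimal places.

Add the sources as powers (linear), then convert back to dB:
L_total = 10·log₁₀(10^(92.0/10) + 10^(85.4/10) + 10^(83.1/10)) = 10·log₁₀(2136000000) = 93.30 dB SPL.

93.30 dB SPL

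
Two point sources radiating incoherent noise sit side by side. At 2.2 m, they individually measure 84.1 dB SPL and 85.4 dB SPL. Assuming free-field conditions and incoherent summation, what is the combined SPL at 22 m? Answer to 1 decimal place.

Combined at 2.2 m: 10·log₁₀(10^(84.1/10)+10^(85.4/10)) = 87.81 dB SPL.
Then apply −20·log₁₀(22/2.2) = -20.00 dB → 67.8 dB SPL.

67.8 dB SPL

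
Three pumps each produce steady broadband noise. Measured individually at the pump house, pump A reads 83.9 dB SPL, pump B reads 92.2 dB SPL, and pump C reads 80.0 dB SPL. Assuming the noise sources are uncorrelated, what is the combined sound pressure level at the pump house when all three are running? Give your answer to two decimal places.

93.02 dB SPL

Incoherent sources sum as intensities:
L_total = 10·log₁₀(10^(83.9/10) + 10^(92.2/10) + 10^(80.0/10)) = 10·log₁₀(2005000000) = 93.02 dB SPL.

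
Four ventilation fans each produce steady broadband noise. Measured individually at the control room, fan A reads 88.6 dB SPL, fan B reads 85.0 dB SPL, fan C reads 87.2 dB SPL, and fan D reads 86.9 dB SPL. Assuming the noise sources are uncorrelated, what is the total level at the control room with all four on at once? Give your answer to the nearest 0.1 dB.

Uncorrelated sources add in intensity (power), not in dB.
L_total = 10·log₁₀(10^(88.6/10) + 10^(85.0/10) + 10^(87.2/10) + 10^(86.9/10)) = 10·log₁₀(2055000000) = 93.1 dB SPL.

93.1 dB SPL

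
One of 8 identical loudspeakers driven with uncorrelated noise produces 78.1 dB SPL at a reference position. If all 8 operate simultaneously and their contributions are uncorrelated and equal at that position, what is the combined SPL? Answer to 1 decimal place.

8 equal incoherent sources raise the level by 10·log₁₀(8) = 9.03 dB.
L_total = 78.1 + 9.03 = 87.1 dB SPL.

87.1 dB SPL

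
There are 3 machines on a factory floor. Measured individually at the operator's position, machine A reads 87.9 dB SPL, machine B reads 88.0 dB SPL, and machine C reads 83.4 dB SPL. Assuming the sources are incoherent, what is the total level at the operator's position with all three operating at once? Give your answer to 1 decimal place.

Incoherent sources sum as intensities:
L_total = 10·log₁₀(10^(87.9/10) + 10^(88.0/10) + 10^(83.4/10)) = 10·log₁₀(1466000000) = 91.7 dB SPL.

91.7 dB SPL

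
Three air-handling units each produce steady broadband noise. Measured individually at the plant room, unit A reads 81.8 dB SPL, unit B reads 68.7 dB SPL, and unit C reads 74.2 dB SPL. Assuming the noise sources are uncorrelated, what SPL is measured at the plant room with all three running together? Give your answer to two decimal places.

82.67 dB SPL

Add the sources as powers (linear), then convert back to dB:
L_total = 10·log₁₀(10^(81.8/10) + 10^(68.7/10) + 10^(74.2/10)) = 10·log₁₀(185100000) = 82.67 dB SPL.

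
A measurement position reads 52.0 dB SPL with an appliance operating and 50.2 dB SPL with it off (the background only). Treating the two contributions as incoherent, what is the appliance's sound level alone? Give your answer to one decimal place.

Background correction is a power subtraction:
L_src = 10·log₁₀(10^(52.0/10) − 10^(50.2/10)) = 10·log₁₀(53780) = 47.3 dB SPL.

47.3 dB SPL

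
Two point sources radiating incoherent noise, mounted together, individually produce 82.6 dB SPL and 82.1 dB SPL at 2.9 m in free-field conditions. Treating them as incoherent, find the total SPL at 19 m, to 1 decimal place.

69.0 dB SPL

Combined at 2.9 m: 10·log₁₀(10^(82.6/10)+10^(82.1/10)) = 85.37 dB SPL.
Then apply −20·log₁₀(19/2.9) = -16.33 dB → 69.0 dB SPL.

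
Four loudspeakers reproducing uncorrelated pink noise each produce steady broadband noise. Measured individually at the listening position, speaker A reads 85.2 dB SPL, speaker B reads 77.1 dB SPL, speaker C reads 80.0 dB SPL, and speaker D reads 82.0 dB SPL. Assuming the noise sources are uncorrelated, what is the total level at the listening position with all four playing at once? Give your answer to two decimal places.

88.07 dB SPL

Uncorrelated sources add in intensity (power), not in dB.
L_total = 10·log₁₀(10^(85.2/10) + 10^(77.1/10) + 10^(80.0/10) + 10^(82.0/10)) = 10·log₁₀(640900000) = 88.07 dB SPL.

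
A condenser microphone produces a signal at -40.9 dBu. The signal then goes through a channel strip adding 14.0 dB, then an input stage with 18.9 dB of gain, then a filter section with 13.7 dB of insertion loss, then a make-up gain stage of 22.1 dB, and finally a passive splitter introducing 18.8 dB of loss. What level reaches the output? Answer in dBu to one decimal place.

Gain stages sum in dB:
-40.9 + 14.0 + 18.9 − 13.7 + 22.1 − 18.8 = -18.4 dBu.

-18.4 dBu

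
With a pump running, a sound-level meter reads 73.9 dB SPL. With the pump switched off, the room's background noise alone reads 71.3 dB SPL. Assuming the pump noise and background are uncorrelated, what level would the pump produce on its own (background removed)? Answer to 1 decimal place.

Subtract intensities: L_src = 10·log₁₀(10^(L_total/10) − 10^(L_bg/10)).
L_src = 10·log₁₀(10^(73.9/10) − 10^(71.3/10)) = 10·log₁₀(11060000) = 70.4 dB SPL.

70.4 dB SPL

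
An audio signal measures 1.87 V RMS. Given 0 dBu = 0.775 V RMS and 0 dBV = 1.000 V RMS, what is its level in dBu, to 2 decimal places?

+7.65 dBu

dBu = 20·log₁₀(V / 0.775 V).
20·log₁₀(1.87/0.775) = +7.65 dBu.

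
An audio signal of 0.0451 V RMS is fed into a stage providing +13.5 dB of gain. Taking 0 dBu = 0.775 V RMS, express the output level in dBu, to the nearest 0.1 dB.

-11.2 dBu

Input level: 20·log₁₀(0.0451/0.775) = -24.70 dBu.
Output: -24.70 + 13.5 = -11.2 dBu.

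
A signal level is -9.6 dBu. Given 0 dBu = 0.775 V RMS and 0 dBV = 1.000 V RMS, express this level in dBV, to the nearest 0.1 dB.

The offset between the scales is 20·log₁₀(0.775/1.000) = −2.214 dB.
So dBV = -9.6 − 2.214 = -11.8 dBV.

-11.8 dBV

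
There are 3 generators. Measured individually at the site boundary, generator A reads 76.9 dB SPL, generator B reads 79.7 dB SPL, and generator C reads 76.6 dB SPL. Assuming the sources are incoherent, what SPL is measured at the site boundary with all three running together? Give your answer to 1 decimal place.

Incoherent sources sum as intensities:
L_total = 10·log₁₀(10^(76.9/10) + 10^(79.7/10) + 10^(76.6/10)) = 10·log₁₀(188000000) = 82.7 dB SPL.

82.7 dB SPL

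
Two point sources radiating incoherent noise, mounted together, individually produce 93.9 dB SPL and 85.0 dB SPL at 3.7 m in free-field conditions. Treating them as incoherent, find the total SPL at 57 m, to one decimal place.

70.7 dB SPL

Combined at 3.7 m: 10·log₁₀(10^(93.9/10)+10^(85.0/10)) = 94.43 dB SPL.
Then apply −20·log₁₀(57/3.7) = -23.75 dB → 70.7 dB SPL.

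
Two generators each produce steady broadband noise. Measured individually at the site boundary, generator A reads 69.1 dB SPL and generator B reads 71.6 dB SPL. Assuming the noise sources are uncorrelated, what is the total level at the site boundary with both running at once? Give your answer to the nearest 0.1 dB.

Incoherent sources sum as intensities:
L_total = 10·log₁₀(10^(69.1/10) + 10^(71.6/10)) = 10·log₁₀(22580000) = 73.5 dB SPL.

73.5 dB SPL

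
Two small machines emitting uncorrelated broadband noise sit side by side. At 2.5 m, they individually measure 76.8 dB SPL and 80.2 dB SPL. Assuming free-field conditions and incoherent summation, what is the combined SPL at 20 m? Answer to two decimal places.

Combined at 2.5 m: 10·log₁₀(10^(76.8/10)+10^(80.2/10)) = 81.835 dB SPL.
Then apply −20·log₁₀(20/2.5) = -18.062 dB → 63.77 dB SPL.

63.77 dB SPL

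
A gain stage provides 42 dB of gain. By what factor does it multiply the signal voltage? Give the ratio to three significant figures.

126

Voltage ratio = 10^(dB/20).
10^(42/20) = 10^(2.100) = 126.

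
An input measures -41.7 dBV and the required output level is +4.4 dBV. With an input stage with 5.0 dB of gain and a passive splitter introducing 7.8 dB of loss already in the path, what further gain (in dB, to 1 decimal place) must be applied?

48.9 dB

The required make-up gain is the shortfall in the dB sum.
G = +4.4 − (-41.7) − 5.0 + 7.8 = 48.9 dB.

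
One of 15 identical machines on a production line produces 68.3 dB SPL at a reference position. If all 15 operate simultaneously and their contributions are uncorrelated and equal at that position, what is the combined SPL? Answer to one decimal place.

15 equal incoherent sources raise the level by 10·log₁₀(15) = 11.76 dB.
L_total = 68.3 + 11.76 = 80.1 dB SPL.

80.1 dB SPL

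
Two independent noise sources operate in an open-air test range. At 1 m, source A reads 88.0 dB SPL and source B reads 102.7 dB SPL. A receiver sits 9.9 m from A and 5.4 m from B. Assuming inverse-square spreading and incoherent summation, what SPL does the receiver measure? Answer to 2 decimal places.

88.10 dB SPL

At the listener: L_A = 88.0 − 20·log₁₀(9.9) = 68.087 dB; L_B = 102.7 − 20·log₁₀(5.4) = 88.052 dB.
Combined: 10·log₁₀(10^(68.087/10)+10^(88.052/10)) = 88.10 dB SPL.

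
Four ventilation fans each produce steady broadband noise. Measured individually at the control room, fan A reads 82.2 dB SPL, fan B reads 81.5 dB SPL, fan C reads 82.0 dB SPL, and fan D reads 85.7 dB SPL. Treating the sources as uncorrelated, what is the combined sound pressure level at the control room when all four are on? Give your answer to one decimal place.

Uncorrelated sources add in intensity (power), not in dB.
L_total = 10·log₁₀(10^(82.2/10) + 10^(81.5/10) + 10^(82.0/10) + 10^(85.7/10)) = 10·log₁₀(837200000) = 89.2 dB SPL.

89.2 dB SPL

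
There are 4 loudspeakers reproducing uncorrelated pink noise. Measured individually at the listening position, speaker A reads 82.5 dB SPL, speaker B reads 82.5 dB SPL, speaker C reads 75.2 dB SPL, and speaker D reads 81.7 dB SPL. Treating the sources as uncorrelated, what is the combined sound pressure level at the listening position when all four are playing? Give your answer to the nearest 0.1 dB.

Add the sources as powers (linear), then convert back to dB:
L_total = 10·log₁₀(10^(82.5/10) + 10^(82.5/10) + 10^(75.2/10) + 10^(81.7/10)) = 10·log₁₀(536700000) = 87.3 dB SPL.

87.3 dB SPL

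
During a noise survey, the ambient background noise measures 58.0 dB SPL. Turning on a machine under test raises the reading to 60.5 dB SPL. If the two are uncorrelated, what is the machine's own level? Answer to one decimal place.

56.9 dB SPL

Remove the background by subtracting linear intensities:
L_src = 10·log₁₀(10^(60.5/10) − 10^(58.0/10)) = 10·log₁₀(491100) = 56.9 dB SPL.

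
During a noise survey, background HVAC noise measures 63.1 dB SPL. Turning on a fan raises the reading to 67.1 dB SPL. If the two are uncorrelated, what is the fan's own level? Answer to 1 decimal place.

64.9 dB SPL

Subtract intensities: L_src = 10·log₁₀(10^(L_total/10) − 10^(L_bg/10)).
L_src = 10·log₁₀(10^(67.1/10) − 10^(63.1/10)) = 10·log₁₀(3087000) = 64.9 dB SPL.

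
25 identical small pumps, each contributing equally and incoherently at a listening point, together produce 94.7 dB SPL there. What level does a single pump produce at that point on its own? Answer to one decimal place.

25 equal incoherent sources add 10·log₁₀(25) = 13.98 dB over one source.
L_one = 94.7 − 13.98 = 80.7 dB SPL.

80.7 dB SPL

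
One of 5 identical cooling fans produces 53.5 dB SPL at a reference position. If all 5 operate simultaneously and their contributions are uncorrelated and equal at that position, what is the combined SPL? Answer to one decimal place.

5 equal incoherent sources raise the level by 10·log₁₀(5) = 6.99 dB.
L_total = 53.5 + 6.99 = 60.5 dB SPL.

60.5 dB SPL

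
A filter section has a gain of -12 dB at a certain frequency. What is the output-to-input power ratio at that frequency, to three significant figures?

0.0631

Power ratio = 10^(dB/10).
10^(-12/10) = 10^(-1.200) = 0.0631.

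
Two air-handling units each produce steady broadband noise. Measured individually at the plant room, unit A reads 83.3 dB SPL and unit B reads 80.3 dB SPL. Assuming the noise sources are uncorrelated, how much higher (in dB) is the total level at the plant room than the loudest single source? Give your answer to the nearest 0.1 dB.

Incoherent sources sum as intensities:
L_total = 10·log₁₀(10^(83.3/10) + 10^(80.3/10)) = 85.06 dB SPL.
Excess over the loudest (83.3 dB): 85.06 − 83.3 = 1.8 dB.

1.8 dB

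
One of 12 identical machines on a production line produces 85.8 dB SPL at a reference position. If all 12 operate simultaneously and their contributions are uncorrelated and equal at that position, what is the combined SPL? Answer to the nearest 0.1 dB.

12 equal incoherent sources raise the level by 10·log₁₀(12) = 10.79 dB.
L_total = 85.8 + 10.79 = 96.6 dB SPL.

96.6 dB SPL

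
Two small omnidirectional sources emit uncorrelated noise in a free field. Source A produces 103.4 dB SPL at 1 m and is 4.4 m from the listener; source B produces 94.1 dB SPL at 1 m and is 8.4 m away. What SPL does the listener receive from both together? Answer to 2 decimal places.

90.67 dB SPL

At the listener: L_A = 103.4 − 20·log₁₀(4.4) = 90.531 dB; L_B = 94.1 − 20·log₁₀(8.4) = 75.614 dB.
Combined: 10·log₁₀(10^(90.531/10)+10^(75.614/10)) = 90.67 dB SPL.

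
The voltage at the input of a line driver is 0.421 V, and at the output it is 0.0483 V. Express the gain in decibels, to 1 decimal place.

-18.8 dB

Voltage is an amplitude quantity, so gain = 20·log₁₀(V_out/V_in).
20·log₁₀(0.0483/0.421) = 20·log₁₀(0.1147) = -18.8 dB.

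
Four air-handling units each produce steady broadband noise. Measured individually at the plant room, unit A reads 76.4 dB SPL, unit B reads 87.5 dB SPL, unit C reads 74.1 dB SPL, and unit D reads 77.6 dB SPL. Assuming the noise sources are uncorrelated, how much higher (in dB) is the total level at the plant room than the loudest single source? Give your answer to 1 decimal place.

Uncorrelated sources add in intensity (power), not in dB.
L_total = 10·log₁₀(10^(76.4/10) + 10^(87.5/10) + 10^(74.1/10) + 10^(77.6/10)) = 88.38 dB SPL.
Excess over the loudest (87.5 dB): 88.38 − 87.5 = 0.9 dB.

0.9 dB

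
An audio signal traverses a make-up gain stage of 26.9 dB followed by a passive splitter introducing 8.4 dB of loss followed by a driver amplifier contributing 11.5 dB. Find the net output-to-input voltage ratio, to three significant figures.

Net gain = 26.9 + (−8.4) + 11.5 = 30.0 dB.
Voltage ratio = 10^(30.0/20) = 31.6.

31.6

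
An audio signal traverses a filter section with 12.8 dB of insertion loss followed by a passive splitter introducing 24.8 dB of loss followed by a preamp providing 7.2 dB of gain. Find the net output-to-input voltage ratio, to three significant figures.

0.0302

Net gain = (−12.8) + (−24.8) + 7.2 = -30.4 dB.
Voltage ratio = 10^(-30.4/20) = 0.0302.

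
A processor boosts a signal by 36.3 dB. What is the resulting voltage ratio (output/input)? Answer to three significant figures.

Voltage ratio = 10^(dB/20).
10^(36.3/20) = 10^(1.815) = 65.3.

65.3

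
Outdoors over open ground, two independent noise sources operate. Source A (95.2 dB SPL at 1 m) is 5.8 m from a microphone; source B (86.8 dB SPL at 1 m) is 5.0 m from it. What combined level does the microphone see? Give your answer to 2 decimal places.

80.70 dB SPL

At the listener: L_A = 95.2 − 20·log₁₀(5.8) = 79.931 dB; L_B = 86.8 − 20·log₁₀(5.0) = 72.821 dB.
Combined: 10·log₁₀(10^(79.931/10)+10^(72.821/10)) = 80.70 dB SPL.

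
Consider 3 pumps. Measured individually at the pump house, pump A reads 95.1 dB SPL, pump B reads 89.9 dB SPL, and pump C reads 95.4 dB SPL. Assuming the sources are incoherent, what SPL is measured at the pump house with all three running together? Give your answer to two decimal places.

98.85 dB SPL

Add the sources as powers (linear), then convert back to dB:
L_total = 10·log₁₀(10^(95.1/10) + 10^(89.9/10) + 10^(95.4/10)) = 10·log₁₀(7681000000) = 98.85 dB SPL.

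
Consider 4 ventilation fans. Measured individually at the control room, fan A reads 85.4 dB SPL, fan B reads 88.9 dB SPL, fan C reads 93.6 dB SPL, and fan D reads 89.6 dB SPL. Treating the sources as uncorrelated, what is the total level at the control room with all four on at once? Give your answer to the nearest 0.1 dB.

Incoherent sources sum as intensities:
L_total = 10·log₁₀(10^(85.4/10) + 10^(88.9/10) + 10^(93.6/10) + 10^(89.6/10)) = 10·log₁₀(4326000000) = 96.4 dB SPL.

96.4 dB SPL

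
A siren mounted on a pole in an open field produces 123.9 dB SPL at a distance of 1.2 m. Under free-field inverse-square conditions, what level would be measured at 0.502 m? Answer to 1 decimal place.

131.5 dB SPL

Free-field point source: level drops by 20·log₁₀ of the distance ratio.
ΔL = −20·log₁₀(0.502/1.2) = 7.57 dB, so L₂ = 123.9 + (7.57) = 131.5 dB SPL.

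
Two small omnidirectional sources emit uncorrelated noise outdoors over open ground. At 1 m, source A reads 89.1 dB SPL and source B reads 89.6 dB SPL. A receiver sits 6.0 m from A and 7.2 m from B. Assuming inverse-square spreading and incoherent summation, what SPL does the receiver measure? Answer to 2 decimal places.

76.04 dB SPL

At the listener: L_A = 89.1 − 20·log₁₀(6.0) = 73.537 dB; L_B = 89.6 − 20·log₁₀(7.2) = 72.453 dB.
Combined: 10·log₁₀(10^(73.537/10)+10^(72.453/10)) = 76.04 dB SPL.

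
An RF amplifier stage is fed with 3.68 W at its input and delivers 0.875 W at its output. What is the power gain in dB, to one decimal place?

For a power ratio, dB = 10·log₁₀(P₂/P₁).
10·log₁₀(0.875/3.68) = 10·log₁₀(0.2378) = -6.2 dB.

-6.2 dB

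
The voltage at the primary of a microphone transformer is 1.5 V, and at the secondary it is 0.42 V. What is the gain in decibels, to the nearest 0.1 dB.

Voltage ratio → dB uses the 20·log₁₀ form:
20·log₁₀(0.42/1.5) = 20·log₁₀(0.2800) = -11.1 dB.

-11.1 dB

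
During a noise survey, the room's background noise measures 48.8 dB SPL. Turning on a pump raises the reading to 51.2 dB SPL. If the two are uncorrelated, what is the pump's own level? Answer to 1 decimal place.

47.5 dB SPL

Background correction is a power subtraction:
L_src = 10·log₁₀(10^(51.2/10) − 10^(48.8/10)) = 10·log₁₀(55970) = 47.5 dB SPL.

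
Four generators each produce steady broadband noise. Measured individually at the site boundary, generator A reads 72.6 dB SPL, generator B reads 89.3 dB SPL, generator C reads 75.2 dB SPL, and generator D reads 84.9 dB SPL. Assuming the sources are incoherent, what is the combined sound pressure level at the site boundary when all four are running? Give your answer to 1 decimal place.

Add the sources as powers (linear), then convert back to dB:
L_total = 10·log₁₀(10^(72.6/10) + 10^(89.3/10) + 10^(75.2/10) + 10^(84.9/10)) = 10·log₁₀(1211000000) = 90.8 dB SPL.

90.8 dB SPL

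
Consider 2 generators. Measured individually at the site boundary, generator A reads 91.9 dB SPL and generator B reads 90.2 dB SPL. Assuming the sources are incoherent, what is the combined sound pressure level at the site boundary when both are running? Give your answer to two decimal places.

94.14 dB SPL

Incoherent sources sum as intensities:
L_total = 10·log₁₀(10^(91.9/10) + 10^(90.2/10)) = 10·log₁₀(2596000000) = 94.14 dB SPL.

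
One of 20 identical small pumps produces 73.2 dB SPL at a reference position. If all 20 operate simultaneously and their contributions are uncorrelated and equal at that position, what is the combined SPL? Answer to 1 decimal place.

20 equal incoherent sources raise the level by 10·log₁₀(20) = 13.01 dB.
L_total = 73.2 + 13.01 = 86.2 dB SPL.

86.2 dB SPL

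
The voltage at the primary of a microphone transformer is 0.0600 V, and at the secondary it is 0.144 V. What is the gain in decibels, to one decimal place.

7.6 dB

Voltage ratio → dB uses the 20·log₁₀ form:
20·log₁₀(0.144/0.0600) = 20·log₁₀(2.400) = 7.6 dB.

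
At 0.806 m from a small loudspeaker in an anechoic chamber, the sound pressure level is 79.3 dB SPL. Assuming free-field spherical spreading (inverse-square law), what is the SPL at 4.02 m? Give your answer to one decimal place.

65.3 dB SPL

Inverse-square spreading gives ΔL = −20·log₁₀(d₂/d₁).
ΔL = −20·log₁₀(4.02/0.806) = -13.96 dB, so L₂ = 79.3 + (-13.96) = 65.3 dB SPL.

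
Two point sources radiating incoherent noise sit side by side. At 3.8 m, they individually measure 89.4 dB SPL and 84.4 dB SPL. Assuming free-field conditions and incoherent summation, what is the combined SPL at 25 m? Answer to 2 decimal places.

74.23 dB SPL

Combined at 3.8 m: 10·log₁₀(10^(89.4/10)+10^(84.4/10)) = 90.593 dB SPL.
Then apply −20·log₁₀(25/3.8) = -16.363 dB → 74.23 dB SPL.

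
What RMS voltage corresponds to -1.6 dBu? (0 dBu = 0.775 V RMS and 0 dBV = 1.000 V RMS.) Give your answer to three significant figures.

V = 0.775 V × 10^(-1.6/20).
= 0.775 × 0.8318 = 0.645 V.

0.645 V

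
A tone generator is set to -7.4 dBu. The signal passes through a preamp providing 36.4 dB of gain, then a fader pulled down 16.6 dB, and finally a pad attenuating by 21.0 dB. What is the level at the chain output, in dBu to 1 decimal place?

-8.6 dBu

In dB, series stages simply add:
-7.4 + 36.4 − 16.6 − 21.0 = -8.6 dBu.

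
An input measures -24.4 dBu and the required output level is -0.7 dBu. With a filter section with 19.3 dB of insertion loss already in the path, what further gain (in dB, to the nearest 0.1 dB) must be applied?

43.0 dB

The required make-up gain is the shortfall in the dB sum.
G = -0.7 − (-24.4) + 19.3 = 43.0 dB.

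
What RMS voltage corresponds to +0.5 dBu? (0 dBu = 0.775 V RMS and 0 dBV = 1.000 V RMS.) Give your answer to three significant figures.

0.821 V

V = 0.775 V × 10^(+0.5/20).
= 0.775 × 1.059 = 0.821 V.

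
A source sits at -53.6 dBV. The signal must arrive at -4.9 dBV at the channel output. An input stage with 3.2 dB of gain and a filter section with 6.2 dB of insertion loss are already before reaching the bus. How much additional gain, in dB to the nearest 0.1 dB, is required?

51.7 dB

The required make-up gain is the shortfall in the dB sum.
G = -4.9 − (-53.6) − 3.2 + 6.2 = 51.7 dB.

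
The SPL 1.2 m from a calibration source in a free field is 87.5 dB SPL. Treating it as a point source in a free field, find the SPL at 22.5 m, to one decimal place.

62.0 dB SPL

Inverse-square spreading gives ΔL = −20·log₁₀(d₂/d₁).
ΔL = −20·log₁₀(22.5/1.2) = -25.46 dB, so L₂ = 87.5 + (-25.46) = 62.0 dB SPL.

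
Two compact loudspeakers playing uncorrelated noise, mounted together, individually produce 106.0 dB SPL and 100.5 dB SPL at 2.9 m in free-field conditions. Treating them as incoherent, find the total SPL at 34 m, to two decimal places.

Combined at 2.9 m: 10·log₁₀(10^(106.0/10)+10^(100.5/10)) = 107.078 dB SPL.
Then apply −20·log₁₀(34/2.9) = -21.382 dB → 85.70 dB SPL.

85.70 dB SPL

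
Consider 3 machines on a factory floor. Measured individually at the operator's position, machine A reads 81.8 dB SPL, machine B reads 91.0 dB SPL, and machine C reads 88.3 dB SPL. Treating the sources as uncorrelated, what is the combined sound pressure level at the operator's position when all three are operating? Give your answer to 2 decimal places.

Add the sources as powers (linear), then convert back to dB:
L_total = 10·log₁₀(10^(81.8/10) + 10^(91.0/10) + 10^(88.3/10)) = 10·log₁₀(2086000000) = 93.19 dB SPL.

93.19 dB SPL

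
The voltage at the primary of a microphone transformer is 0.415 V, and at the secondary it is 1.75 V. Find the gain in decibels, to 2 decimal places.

Voltage ratio → dB uses the 20·log₁₀ form:
20·log₁₀(1.75/0.415) = 20·log₁₀(4.217) = 12.50 dB.

12.50 dB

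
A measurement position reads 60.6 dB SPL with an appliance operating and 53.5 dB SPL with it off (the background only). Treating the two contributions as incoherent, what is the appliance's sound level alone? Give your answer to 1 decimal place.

59.7 dB SPL

Subtract intensities: L_src = 10·log₁₀(10^(L_total/10) − 10^(L_bg/10)).
L_src = 10·log₁₀(10^(60.6/10) − 10^(53.5/10)) = 10·log₁₀(924300) = 59.7 dB SPL.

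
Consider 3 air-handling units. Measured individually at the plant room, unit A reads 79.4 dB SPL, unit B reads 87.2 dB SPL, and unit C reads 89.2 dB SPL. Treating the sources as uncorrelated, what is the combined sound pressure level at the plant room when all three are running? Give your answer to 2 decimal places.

91.59 dB SPL

Add the sources as powers (linear), then convert back to dB:
L_total = 10·log₁₀(10^(79.4/10) + 10^(87.2/10) + 10^(89.2/10)) = 10·log₁₀(1444000000) = 91.59 dB SPL.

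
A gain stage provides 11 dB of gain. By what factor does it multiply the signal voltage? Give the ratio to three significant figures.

3.55

Voltage ratio = 10^(dB/20).
10^(11/20) = 10^(0.5500) = 3.55.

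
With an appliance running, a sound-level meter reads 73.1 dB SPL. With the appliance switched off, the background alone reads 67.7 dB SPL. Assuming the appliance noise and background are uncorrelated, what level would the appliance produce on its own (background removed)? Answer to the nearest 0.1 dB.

Subtract intensities: L_src = 10·log₁₀(10^(L_total/10) − 10^(L_bg/10)).
L_src = 10·log₁₀(10^(73.1/10) − 10^(67.7/10)) = 10·log₁₀(14530000) = 71.6 dB SPL.

71.6 dB SPL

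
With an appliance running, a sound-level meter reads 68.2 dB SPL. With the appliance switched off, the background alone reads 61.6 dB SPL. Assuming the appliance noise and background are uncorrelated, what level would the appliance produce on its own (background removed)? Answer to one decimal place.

Remove the background by subtracting linear intensities:
L_src = 10·log₁₀(10^(68.2/10) − 10^(61.6/10)) = 10·log₁₀(5161000) = 67.1 dB SPL.

67.1 dB SPL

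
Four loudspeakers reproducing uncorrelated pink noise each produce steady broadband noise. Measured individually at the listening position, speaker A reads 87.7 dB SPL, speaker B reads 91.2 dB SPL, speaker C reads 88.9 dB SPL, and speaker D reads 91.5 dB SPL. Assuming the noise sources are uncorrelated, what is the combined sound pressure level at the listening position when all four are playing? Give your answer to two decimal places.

96.12 dB SPL

Uncorrelated sources add in intensity (power), not in dB.
L_total = 10·log₁₀(10^(87.7/10) + 10^(91.2/10) + 10^(88.9/10) + 10^(91.5/10)) = 10·log₁₀(4096000000) = 96.12 dB SPL.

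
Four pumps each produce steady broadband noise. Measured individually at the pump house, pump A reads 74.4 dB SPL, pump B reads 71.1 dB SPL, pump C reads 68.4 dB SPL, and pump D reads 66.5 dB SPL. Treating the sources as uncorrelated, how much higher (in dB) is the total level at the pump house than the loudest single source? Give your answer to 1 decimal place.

Uncorrelated sources add in intensity (power), not in dB.
L_total = 10·log₁₀(10^(74.4/10) + 10^(71.1/10) + 10^(68.4/10) + 10^(66.5/10)) = 77.14 dB SPL.
Excess over the loudest (74.4 dB): 77.14 − 74.4 = 2.7 dB.

2.7 dB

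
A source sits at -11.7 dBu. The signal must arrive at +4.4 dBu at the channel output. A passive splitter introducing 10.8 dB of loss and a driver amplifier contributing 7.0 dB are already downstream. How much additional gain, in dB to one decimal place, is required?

The required make-up gain is the shortfall in the dB sum.
G = +4.4 − (-11.7) + 10.8 − 7.0 = 19.9 dB.

19.9 dB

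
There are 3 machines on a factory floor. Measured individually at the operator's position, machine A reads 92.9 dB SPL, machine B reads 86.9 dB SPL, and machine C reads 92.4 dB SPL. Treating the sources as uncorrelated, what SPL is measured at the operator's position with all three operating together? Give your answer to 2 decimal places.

96.21 dB SPL

Uncorrelated sources add in intensity (power), not in dB.
L_total = 10·log₁₀(10^(92.9/10) + 10^(86.9/10) + 10^(92.4/10)) = 10·log₁₀(4177000000) = 96.21 dB SPL.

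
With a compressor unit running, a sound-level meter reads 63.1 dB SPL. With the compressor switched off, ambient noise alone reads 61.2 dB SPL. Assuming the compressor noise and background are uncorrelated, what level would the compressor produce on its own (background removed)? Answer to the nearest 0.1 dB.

Subtract intensities: L_src = 10·log₁₀(10^(L_total/10) − 10^(L_bg/10)).
L_src = 10·log₁₀(10^(63.1/10) − 10^(61.2/10)) = 10·log₁₀(723500) = 58.6 dB SPL.

58.6 dB SPL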